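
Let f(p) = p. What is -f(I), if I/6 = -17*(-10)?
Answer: -1020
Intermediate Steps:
I = 1020 (I = 6*(-17*(-10)) = 6*170 = 1020)
-f(I) = -1*1020 = -1020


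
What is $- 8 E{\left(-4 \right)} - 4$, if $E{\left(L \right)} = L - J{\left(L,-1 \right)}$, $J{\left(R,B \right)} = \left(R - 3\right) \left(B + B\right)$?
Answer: $140$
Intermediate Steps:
$J{\left(R,B \right)} = 2 B \left(-3 + R\right)$ ($J{\left(R,B \right)} = \left(-3 + R\right) 2 B = 2 B \left(-3 + R\right)$)
$E{\left(L \right)} = -6 + 3 L$ ($E{\left(L \right)} = L - 2 \left(-1\right) \left(-3 + L\right) = L - \left(6 - 2 L\right) = L + \left(-6 + 2 L\right) = -6 + 3 L$)
$- 8 E{\left(-4 \right)} - 4 = - 8 \left(-6 + 3 \left(-4\right)\right) - 4 = - 8 \left(-6 - 12\right) - 4 = \left(-8\right) \left(-18\right) - 4 = 144 - 4 = 140$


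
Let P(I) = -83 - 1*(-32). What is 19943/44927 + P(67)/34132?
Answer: 678403199/1533448364 ≈ 0.44240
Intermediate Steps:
P(I) = -51 (P(I) = -83 + 32 = -51)
19943/44927 + P(67)/34132 = 19943/44927 - 51/34132 = 678403199/1533448364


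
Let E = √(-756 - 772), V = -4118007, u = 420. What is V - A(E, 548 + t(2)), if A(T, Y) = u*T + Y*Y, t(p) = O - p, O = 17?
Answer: -4434976 - 840*I*√382 ≈ -4.435e+6 - 16418.0*I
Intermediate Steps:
E = 2*I*√382 (E = √(-1528) = 2*I*√382 ≈ 39.09*I)
t(p) = 17 - p
A(T, Y) = Y² + 420*T (A(T, Y) = 420*T + Y*Y = 420*T + Y² = Y² + 420*T)
V - A(E, 548 + t(2)) = -4118007 - ((548 + (17 - 1*2))² + 420*(2*I*√382)) = -4118007 - ((548 + (17 - 2))² + 840*I*√382) = -4118007 - ((548 + 15)² + 840*I*√382) = -4118007 - (563² + 840*I*√382) = -4118007 - (316969 + 840*I*√382) = -4118007 + (-316969 - 840*I*√382) = -4434976 - 840*I*√382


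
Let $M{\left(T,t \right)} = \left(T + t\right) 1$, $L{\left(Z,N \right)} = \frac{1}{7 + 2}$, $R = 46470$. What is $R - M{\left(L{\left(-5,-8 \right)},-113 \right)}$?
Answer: $\frac{419246}{9} \approx 46583.0$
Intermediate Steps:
$L{\left(Z,N \right)} = \frac{1}{9}$
$M{\left(T,t \right)} = T + t$
$R - M{\left(L{\left(-5,-8 \right)},-113 \right)} = 46470 - \left(\frac{1}{9} - 113\right) = 46470 - - \frac{1016}{9} = 46470 + \frac{1016}{9} = \frac{419246}{9}$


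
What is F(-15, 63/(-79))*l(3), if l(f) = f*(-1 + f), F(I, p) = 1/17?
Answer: 6/17 ≈ 0.35294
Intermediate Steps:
F(I, p) = 1/17
F(-15, 63/(-79))*l(3) = (3*(-1 + 3))/17 = (3*2)/17 = (1/17)*6 = 6/17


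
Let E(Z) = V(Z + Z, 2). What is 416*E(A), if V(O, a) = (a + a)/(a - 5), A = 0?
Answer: -1664/3 ≈ -554.67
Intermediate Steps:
V(O, a) = 2*a/(-5 + a) (V(O, a) = (2*a)/(-5 + a) = 2*a/(-5 + a))
E(Z) = -4/3 (E(Z) = 2*2/(-5 + 2) = 2*2/(-3) = 2*2*(-⅓) = -4/3)
416*E(A) = 416*(-4/3) = -1664/3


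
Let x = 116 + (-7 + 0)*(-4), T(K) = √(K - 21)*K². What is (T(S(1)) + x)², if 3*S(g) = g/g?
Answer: (3888 + I*√186)²/729 ≈ 20736.0 + 145.47*I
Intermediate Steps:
S(g) = ⅓ (S(g) = (g/g)/3 = (⅓)*1 = ⅓)
T(K) = K²*√(-21 + K) (T(K) = √(-21 + K)*K² = K²*√(-21 + K))
x = 144 (x = 116 - 7*(-4) = 116 + 28 = 144)
(T(S(1)) + x)² = ((⅓)²*√(-21 + ⅓) + 144)² = (√(-62/3)/9 + 144)² = ((I*√186/3)/9 + 144)² = (I*√186/27 + 144)² = (144 + I*√186/27)²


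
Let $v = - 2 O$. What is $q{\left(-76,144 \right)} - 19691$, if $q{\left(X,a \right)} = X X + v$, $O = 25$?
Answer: $-13965$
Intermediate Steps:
$v = -50$ ($v = \left(-2\right) 25 = -50$)
$q{\left(X,a \right)} = -50 + X^{2}$ ($q{\left(X,a \right)} = X X - 50 = X^{2} - 50 = -50 + X^{2}$)
$q{\left(-76,144 \right)} - 19691 = \left(-50 + \left(-76\right)^{2}\right) - 19691 = \left(-50 + 5776\right) - 19691 = 5726 - 19691 = -13965$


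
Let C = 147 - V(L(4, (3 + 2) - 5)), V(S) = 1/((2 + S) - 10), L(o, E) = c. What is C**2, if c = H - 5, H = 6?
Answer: 1060900/49 ≈ 21651.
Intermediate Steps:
c = 1 (c = 6 - 5 = 1)
L(o, E) = 1
V(S) = 1/(-8 + S)
C = 1030/7 (C = 147 - 1/(-8 + 1) = 147 - 1/(-7) = 147 - 1*(-1/7) = 147 + 1/7 = 1030/7 ≈ 147.14)
C**2 = (1030/7)**2 = 1060900/49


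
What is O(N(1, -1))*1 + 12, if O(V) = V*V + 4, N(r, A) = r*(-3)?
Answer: 25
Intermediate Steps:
N(r, A) = -3*r
O(V) = 4 + V² (O(V) = V² + 4 = 4 + V²)
O(N(1, -1))*1 + 12 = (4 + (-3*1)²)*1 + 12 = (4 + (-3)²)*1 + 12 = (4 + 9)*1 + 12 = 13*1 + 12 = 13 + 12 = 25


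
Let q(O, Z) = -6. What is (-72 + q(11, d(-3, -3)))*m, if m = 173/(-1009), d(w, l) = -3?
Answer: 13494/1009 ≈ 13.374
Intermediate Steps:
m = -173/1009 (m = 173*(-1/1009) = -173/1009 ≈ -0.17146)
(-72 + q(11, d(-3, -3)))*m = (-72 - 6)*(-173/1009) = -78*(-173/1009) = 13494/1009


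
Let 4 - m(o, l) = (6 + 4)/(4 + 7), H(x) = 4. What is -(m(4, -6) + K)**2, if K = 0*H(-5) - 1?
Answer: -529/121 ≈ -4.3719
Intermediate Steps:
m(o, l) = 34/11 (m(o, l) = 4 - (6 + 4)/(4 + 7) = 4 - 10/11 = 34/11)
K = -1 (K = 0*4 - 1 = 0 - 1 = -1)
-(m(4, -6) + K)**2 = -(34/11 - 1)**2 = -(23/11)**2 = -1*529/121 = -529/121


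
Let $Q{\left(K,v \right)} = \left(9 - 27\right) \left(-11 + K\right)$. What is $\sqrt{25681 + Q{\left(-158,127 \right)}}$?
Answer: $\sqrt{28723} \approx 169.48$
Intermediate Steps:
$Q{\left(K,v \right)} = 198 - 18 K$ ($Q{\left(K,v \right)} = - 18 \left(-11 + K\right) = 198 - 18 K$)
$\sqrt{25681 + Q{\left(-158,127 \right)}} = \sqrt{25681 + \left(198 - -2844\right)} = \sqrt{25681 + \left(198 + 2844\right)} = \sqrt{25681 + 3042} = \sqrt{28723}$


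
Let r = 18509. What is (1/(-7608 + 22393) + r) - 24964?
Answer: -95437174/14785 ≈ -6455.0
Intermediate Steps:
(1/(-7608 + 22393) + r) - 24964 = (1/(-7608 + 22393) + 18509) - 24964 = (1/14785 + 18509) - 24964 = 273655566/14785 - 24964 = -95437174/14785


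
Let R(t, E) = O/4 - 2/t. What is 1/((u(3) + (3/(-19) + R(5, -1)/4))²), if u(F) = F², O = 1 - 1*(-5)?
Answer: 577600/48011041 ≈ 0.012031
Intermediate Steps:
O = 6 (O = 1 + 5 = 6)
R(t, E) = 3/2 - 2/t (R(t, E) = 6/4 - 2/t = 6*(¼) - 2/t = 3/2 - 2/t)
1/((u(3) + (3/(-19) + R(5, -1)/4))²) = 1/((3² + (3/(-19) + (3/2 - 2/5)/4))²) = 1/((9 + (3*(-1/19) + (3/2 - 2*⅕)*(¼)))²) = 1/((9 + (-3/19 + (3/2 - ⅖)*(¼)))²) = 1/((9 + (-3/19 + (11/10)*(¼)))²) = 1/((9 + (-3/19 + 11/40))²) = 1/((9 + 89/760)²) = 1/((6929/760)²) = 1/(48011041/577600) = 577600/48011041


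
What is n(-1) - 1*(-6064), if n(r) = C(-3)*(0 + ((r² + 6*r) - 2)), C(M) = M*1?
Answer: 6085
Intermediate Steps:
C(M) = M
n(r) = 6 - 18*r - 3*r² (n(r) = -3*(0 + ((r² + 6*r) - 2)) = -3*(0 + (-2 + r² + 6*r)) = -3*(-2 + r² + 6*r) = 6 - 18*r - 3*r²)
n(-1) - 1*(-6064) = (6 - 18*(-1) - 3*(-1)²) - 1*(-6064) = (6 + 18 - 3*1) + 6064 = (6 + 18 - 3) + 6064 = 21 + 6064 = 6085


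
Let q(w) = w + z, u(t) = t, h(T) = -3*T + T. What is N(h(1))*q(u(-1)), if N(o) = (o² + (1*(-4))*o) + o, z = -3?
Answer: -40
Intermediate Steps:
h(T) = -2*T
q(w) = -3 + w (q(w) = w - 3 = -3 + w)
N(o) = o² - 3*o (N(o) = (o² - 4*o) + o = o² - 3*o)
N(h(1))*q(u(-1)) = ((-2*1)*(-3 - 2*1))*(-3 - 1) = -2*(-3 - 2)*(-4) = -2*(-5)*(-4) = 10*(-4) = -40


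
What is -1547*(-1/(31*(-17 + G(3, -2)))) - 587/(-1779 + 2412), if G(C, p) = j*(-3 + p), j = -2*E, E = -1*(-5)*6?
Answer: -4170500/5553309 ≈ -0.75099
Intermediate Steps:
E = 30 (E = 5*6 = 30)
j = -60 (j = -2*30 = -60)
G(C, p) = 180 - 60*p (G(C, p) = -60*(-3 + p) = 180 - 60*p)
-1547*(-1/(31*(-17 + G(3, -2)))) - 587/(-1779 + 2412) = -1547*(-1/(31*(-17 + (180 - 60*(-2))))) - 587/(-1779 + 2412) = -1547*(-1/(31*(-17 + (180 + 120)))) - 587/633 = -1547*(-1/(31*(-17 + 300))) - 587*1/633 = -1547/(283*(-31)) - 587/633 = -1547/(-8773) - 587/633 = -1547*(-1/8773) - 587/633 = 1547/8773 - 587/633 = -4170500/5553309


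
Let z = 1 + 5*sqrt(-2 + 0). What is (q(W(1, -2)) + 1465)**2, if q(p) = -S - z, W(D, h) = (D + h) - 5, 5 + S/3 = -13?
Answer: 2304274 - 15180*I*sqrt(2) ≈ 2.3043e+6 - 21468.0*I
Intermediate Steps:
S = -54 (S = -15 + 3*(-13) = -15 - 39 = -54)
z = 1 + 5*I*sqrt(2) (z = 1 + 5*sqrt(-2) = 1 + 5*(I*sqrt(2)) = 1 + 5*I*sqrt(2) ≈ 1.0 + 7.0711*I)
W(D, h) = -5 + D + h
q(p) = 53 - 5*I*sqrt(2) (q(p) = -1*(-54) - (1 + 5*I*sqrt(2)) = 54 + (-1 - 5*I*sqrt(2)) = 53 - 5*I*sqrt(2))
(q(W(1, -2)) + 1465)**2 = ((53 - 5*I*sqrt(2)) + 1465)**2 = (1518 - 5*I*sqrt(2))**2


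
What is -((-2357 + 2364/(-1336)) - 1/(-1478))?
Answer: 291102732/123413 ≈ 2358.8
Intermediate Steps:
-((-2357 + 2364/(-1336)) - 1/(-1478)) = -((-2357 + 2364*(-1/1336)) - 1*(-1/1478)) = -((-2357 - 591/334) + 1/1478) = -(-787829/334 + 1/1478) = -1*(-291102732/123413) = 291102732/123413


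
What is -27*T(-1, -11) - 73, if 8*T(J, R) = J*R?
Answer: -881/8 ≈ -110.13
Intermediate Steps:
T(J, R) = J*R/8 (T(J, R) = (J*R)/8 = J*R/8)
-27*T(-1, -11) - 73 = -27*(-1)*(-11)/8 - 73 = -27*11/8 - 73 = -297/8 - 73 = -881/8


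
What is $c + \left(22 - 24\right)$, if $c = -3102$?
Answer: $-3104$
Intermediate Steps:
$c + \left(22 - 24\right) = -3102 + \left(22 - 24\right) = -3102 - 2 = -3104$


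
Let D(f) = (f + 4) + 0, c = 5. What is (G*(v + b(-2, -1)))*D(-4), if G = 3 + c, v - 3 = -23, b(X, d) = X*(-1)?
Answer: 0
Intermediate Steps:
b(X, d) = -X
v = -20 (v = 3 - 23 = -20)
D(f) = 4 + f (D(f) = (4 + f) + 0 = 4 + f)
G = 8 (G = 3 + 5 = 8)
(G*(v + b(-2, -1)))*D(-4) = (8*(-20 - 1*(-2)))*(4 - 4) = (8*(-20 + 2))*0 = (8*(-18))*0 = -144*0 = 0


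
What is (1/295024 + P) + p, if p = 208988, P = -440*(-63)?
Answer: 69834540993/295024 ≈ 2.3671e+5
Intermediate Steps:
P = 27720
(1/295024 + P) + p = (1/295024 + 27720) + 208988 = 8178065281/295024 + 208988 = 69834540993/295024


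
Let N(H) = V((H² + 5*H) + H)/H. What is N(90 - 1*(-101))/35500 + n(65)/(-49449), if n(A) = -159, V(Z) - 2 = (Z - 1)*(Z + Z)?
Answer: 440302729683/1054367750 ≈ 417.60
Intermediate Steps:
V(Z) = 2 + 2*Z*(-1 + Z) (V(Z) = 2 + (Z - 1)*(Z + Z) = 2 + (-1 + Z)*(2*Z) = 2 + 2*Z*(-1 + Z))
N(H) = (2 - 12*H - 2*H² + 2*(H² + 6*H)²)/H (N(H) = (2 - 2*((H² + 5*H) + H) + 2*((H² + 5*H) + H)²)/H = (2 - 2*(H² + 6*H) + 2*(H² + 6*H)²)/H = (2 + (-12*H - 2*H²) + 2*(H² + 6*H)²)/H = (2 - 12*H - 2*H² + 2*(H² + 6*H)²)/H)
N(90 - 1*(-101))/35500 + n(65)/(-49449) = (-12 - 2*(90 - 1*(-101)) + 2/(90 - 1*(-101)) + 2*(90 - 1*(-101))*(6 + (90 - 1*(-101)))²)/35500 - 159/(-49449) = (-12 - 2*(90 + 101) + 2/(90 + 101) + 2*(90 + 101)*(6 + (90 + 101))²)*(1/35500) - 159*(-1/49449) = (-12 - 2*191 + 2/191 + 2*191*(6 + 191)²)*(1/35500) + 1/311 = (-12 - 382 + 2*(1/191) + 2*191*197²)*(1/35500) + 1/311 = (-12 - 382 + 2/191 + 2*191*38809)*(1/35500) + 1/311 = (-12 - 382 + 2/191 + 14825038)*(1/35500) + 1/311 = (2831507006/191)*(1/35500) + 1/311 = 1415753503/3390250 + 1/311 = 440302729683/1054367750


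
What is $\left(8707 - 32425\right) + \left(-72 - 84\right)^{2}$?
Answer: $618$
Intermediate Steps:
$\left(8707 - 32425\right) + \left(-72 - 84\right)^{2} = -23718 + \left(-156\right)^{2} = -23718 + 24336 = 618$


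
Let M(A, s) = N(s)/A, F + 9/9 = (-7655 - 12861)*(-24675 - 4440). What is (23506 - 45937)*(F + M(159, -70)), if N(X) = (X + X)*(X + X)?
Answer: -710123816855977/53 ≈ -1.3399e+13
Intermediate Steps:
F = 597323339 (F = -1 + (-7655 - 12861)*(-24675 - 4440) = -1 - 20516*(-29115) = -1 + 597323340 = 597323339)
N(X) = 4*X² (N(X) = (2*X)*(2*X) = 4*X²)
M(A, s) = 4*s²/A (M(A, s) = (4*s²)/A = 4*s²/A)
(23506 - 45937)*(F + M(159, -70)) = (23506 - 45937)*(597323339 + 4*(-70)²/159) = -22431*(597323339 + 4*(1/159)*4900) = -22431*(597323339 + 19600/159) = -22431*94974430501/159 = -710123816855977/53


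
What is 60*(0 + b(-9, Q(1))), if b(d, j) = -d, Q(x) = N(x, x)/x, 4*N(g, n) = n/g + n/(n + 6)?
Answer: 540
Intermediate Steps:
N(g, n) = n/(4*g) + n/(4*(6 + n)) (N(g, n) = (n/g + n/(n + 6))/4 = (n/g + n/(6 + n))/4 = n/(4*g) + n/(4*(6 + n)))
Q(x) = (6 + 2*x)/(4*x*(6 + x)) (Q(x) = (x*(6 + x + x)/(4*x*(6 + x)))/x = (x*(6 + 2*x)/(4*x*(6 + x)))/x = ((6 + 2*x)/(4*(6 + x)))/x = (6 + 2*x)/(4*x*(6 + x)))
60*(0 + b(-9, Q(1))) = 60*(0 - 1*(-9)) = 60*(0 + 9) = 60*9 = 540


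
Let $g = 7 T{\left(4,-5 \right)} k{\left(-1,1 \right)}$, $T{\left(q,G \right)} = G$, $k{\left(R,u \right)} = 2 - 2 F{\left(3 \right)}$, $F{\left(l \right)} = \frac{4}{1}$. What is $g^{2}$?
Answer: $44100$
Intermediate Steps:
$F{\left(l \right)} = 4$ ($F{\left(l \right)} = 4 \cdot 1 = 4$)
$k{\left(R,u \right)} = -6$ ($k{\left(R,u \right)} = 2 - 8 = -6$)
$g = 210$ ($g = 7 \left(-5\right) \left(-6\right) = \left(-35\right) \left(-6\right) = 210$)
$g^{2} = 210^{2} = 44100$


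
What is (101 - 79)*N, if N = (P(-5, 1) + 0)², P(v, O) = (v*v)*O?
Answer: 13750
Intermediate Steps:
P(v, O) = O*v² (P(v, O) = v²*O = O*v²)
N = 625 (N = (1*(-5)² + 0)² = (1*25 + 0)² = (25 + 0)² = 25² = 625)
(101 - 79)*N = (101 - 79)*625 = 22*625 = 13750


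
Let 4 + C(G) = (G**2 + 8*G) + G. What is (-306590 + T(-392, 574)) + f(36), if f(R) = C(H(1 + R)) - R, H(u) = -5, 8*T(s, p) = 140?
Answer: -613265/2 ≈ -3.0663e+5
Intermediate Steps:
T(s, p) = 35/2 (T(s, p) = (1/8)*140 = 35/2)
C(G) = -4 + G**2 + 9*G (C(G) = -4 + ((G**2 + 8*G) + G) = -4 + (G**2 + 9*G) = -4 + G**2 + 9*G)
f(R) = -24 - R (f(R) = (-4 + (-5)**2 + 9*(-5)) - R = (-4 + 25 - 45) - R = -24 - R)
(-306590 + T(-392, 574)) + f(36) = (-306590 + 35/2) + (-24 - 1*36) = -613145/2 + (-24 - 36) = -613145/2 - 60 = -613265/2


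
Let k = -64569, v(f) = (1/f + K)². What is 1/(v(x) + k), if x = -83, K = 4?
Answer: -6889/444706280 ≈ -1.5491e-5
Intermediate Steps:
v(f) = (4 + 1/f)² (v(f) = (1/f + 4)² = (4 + 1/f)²)
1/(v(x) + k) = 1/((1 + 4*(-83))²/(-83)² - 64569) = 1/((1 - 332)²/6889 - 64569) = 1/((1/6889)*(-331)² - 64569) = 1/((1/6889)*109561 - 64569) = 1/(109561/6889 - 64569) = 1/(-444706280/6889) = -6889/444706280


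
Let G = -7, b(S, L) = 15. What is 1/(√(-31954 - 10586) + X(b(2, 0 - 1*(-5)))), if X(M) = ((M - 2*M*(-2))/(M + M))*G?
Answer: -14/34277 - 8*I*√10635/171385 ≈ -0.00040844 - 0.0048138*I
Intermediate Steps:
X(M) = -35/2 (X(M) = ((M - 2*M*(-2))/(M + M))*(-7) = ((M + 4*M)/((2*M)))*(-7) = ((5*M)*(1/(2*M)))*(-7) = (5/2)*(-7) = -35/2)
1/(√(-31954 - 10586) + X(b(2, 0 - 1*(-5)))) = 1/(√(-31954 - 10586) - 35/2) = 1/(√(-42540) - 35/2) = 1/(2*I*√10635 - 35/2) = 1/(-35/2 + 2*I*√10635)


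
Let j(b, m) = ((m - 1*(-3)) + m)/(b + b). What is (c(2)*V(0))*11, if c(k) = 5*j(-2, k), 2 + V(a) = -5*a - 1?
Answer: 1155/4 ≈ 288.75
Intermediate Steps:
j(b, m) = (3 + 2*m)/(2*b) (j(b, m) = ((m + 3) + m)/((2*b)) = ((3 + m) + m)*(1/(2*b)) = (3 + 2*m)*(1/(2*b)) = (3 + 2*m)/(2*b))
V(a) = -3 - 5*a (V(a) = -2 + (-5*a - 1) = -2 + (-1 - 5*a) = -3 - 5*a)
c(k) = -15/4 - 5*k/2 (c(k) = 5*((3/2 + k)/(-2)) = 5*(-(3/2 + k)/2) = 5*(-3/4 - k/2) = -15/4 - 5*k/2)
(c(2)*V(0))*11 = ((-15/4 - 5/2*2)*(-3 - 5*0))*11 = ((-15/4 - 5)*(-3 + 0))*11 = -35/4*(-3)*11 = (105/4)*11 = 1155/4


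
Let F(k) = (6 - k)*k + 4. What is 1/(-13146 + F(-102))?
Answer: -1/24158 ≈ -4.1394e-5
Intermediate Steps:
F(k) = 4 + k*(6 - k) (F(k) = k*(6 - k) + 4 = 4 + k*(6 - k))
1/(-13146 + F(-102)) = 1/(-13146 + (4 - 1*(-102)**2 + 6*(-102))) = 1/(-13146 + (4 - 1*10404 - 612)) = 1/(-13146 + (4 - 10404 - 612)) = 1/(-13146 - 11012) = 1/(-24158) = -1/24158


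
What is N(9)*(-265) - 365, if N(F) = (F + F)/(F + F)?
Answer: -630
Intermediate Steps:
N(F) = 1 (N(F) = (2*F)/((2*F)) = (2*F)*(1/(2*F)) = 1)
N(9)*(-265) - 365 = 1*(-265) - 365 = -265 - 365 = -630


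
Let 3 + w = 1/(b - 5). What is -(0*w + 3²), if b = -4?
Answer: -9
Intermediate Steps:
w = -28/9 (w = -3 + 1/(-4 - 5) = -3 + 1/(-9) = -3 - ⅑ = -28/9 ≈ -3.1111)
-(0*w + 3²) = -(0*(-28/9) + 3²) = -(0 + 9) = -1*9 = -9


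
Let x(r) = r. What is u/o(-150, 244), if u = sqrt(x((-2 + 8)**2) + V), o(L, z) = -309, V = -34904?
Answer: -2*I*sqrt(8717)/309 ≈ -0.6043*I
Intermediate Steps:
u = 2*I*sqrt(8717) (u = sqrt((-2 + 8)**2 - 34904) = sqrt(6**2 - 34904) = sqrt(36 - 34904) = sqrt(-34868) = 2*I*sqrt(8717) ≈ 186.73*I)
u/o(-150, 244) = (2*I*sqrt(8717))/(-309) = (2*I*sqrt(8717))*(-1/309) = -2*I*sqrt(8717)/309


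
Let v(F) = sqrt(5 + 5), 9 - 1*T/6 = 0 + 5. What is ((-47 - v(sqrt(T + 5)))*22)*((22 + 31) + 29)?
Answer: -84788 - 1804*sqrt(10) ≈ -90493.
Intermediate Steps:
T = 24 (T = 54 - 6*(0 + 5) = 54 - 6*5 = 54 - 30 = 24)
v(F) = sqrt(10)
((-47 - v(sqrt(T + 5)))*22)*((22 + 31) + 29) = ((-47 - sqrt(10))*22)*((22 + 31) + 29) = (-1034 - 22*sqrt(10))*(53 + 29) = (-1034 - 22*sqrt(10))*82 = -84788 - 1804*sqrt(10)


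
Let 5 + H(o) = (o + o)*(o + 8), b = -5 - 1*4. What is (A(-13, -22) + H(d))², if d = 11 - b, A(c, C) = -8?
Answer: 1225449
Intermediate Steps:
b = -9 (b = -5 - 4 = -9)
d = 20 (d = 11 - 1*(-9) = 11 + 9 = 20)
H(o) = -5 + 2*o*(8 + o) (H(o) = -5 + (o + o)*(o + 8) = -5 + (2*o)*(8 + o) = -5 + 2*o*(8 + o))
(A(-13, -22) + H(d))² = (-8 + (-5 + 2*20² + 16*20))² = (-8 + (-5 + 2*400 + 320))² = (-8 + (-5 + 800 + 320))² = (-8 + 1115)² = 1107² = 1225449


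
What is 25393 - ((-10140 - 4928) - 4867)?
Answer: 45328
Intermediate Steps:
25393 - ((-10140 - 4928) - 4867) = 25393 - (-15068 - 4867) = 25393 - 1*(-19935) = 25393 + 19935 = 45328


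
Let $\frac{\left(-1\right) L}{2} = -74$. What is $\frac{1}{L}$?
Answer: $\frac{1}{148} \approx 0.0067568$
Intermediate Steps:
$L = 148$ ($L = \left(-2\right) \left(-74\right) = 148$)
$\frac{1}{L} = \frac{1}{148}$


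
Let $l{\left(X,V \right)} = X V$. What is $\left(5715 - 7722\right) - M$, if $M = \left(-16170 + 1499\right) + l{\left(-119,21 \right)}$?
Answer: $15163$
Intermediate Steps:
$l{\left(X,V \right)} = V X$
$M = -17170$ ($M = \left(-16170 + 1499\right) + 21 \left(-119\right) = -14671 - 2499 = -17170$)
$\left(5715 - 7722\right) - M = \left(5715 - 7722\right) - -17170 = \left(5715 - 7722\right) + 17170 = -2007 + 17170 = 15163$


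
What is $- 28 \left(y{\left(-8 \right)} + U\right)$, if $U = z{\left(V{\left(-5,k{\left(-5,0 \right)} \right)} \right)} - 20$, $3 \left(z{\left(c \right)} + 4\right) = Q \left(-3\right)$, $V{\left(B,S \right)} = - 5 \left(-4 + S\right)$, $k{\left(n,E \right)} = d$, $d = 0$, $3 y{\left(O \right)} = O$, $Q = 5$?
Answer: $\frac{2660}{3} \approx 886.67$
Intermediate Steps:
$y{\left(O \right)} = \frac{O}{3}$
$k{\left(n,E \right)} = 0$
$V{\left(B,S \right)} = 20 - 5 S$
$z{\left(c \right)} = -9$ ($z{\left(c \right)} = -4 + \frac{5 \left(-3\right)}{3} = -4 + \frac{1}{3} \left(-15\right) = -4 - 5 = -9$)
$U = -29$ ($U = -9 - 20 = -29$)
$- 28 \left(y{\left(-8 \right)} + U\right) = - 28 \left(\frac{1}{3} \left(-8\right) - 29\right) = - 28 \left(- \frac{8}{3} - 29\right) = \left(-28\right) \left(- \frac{95}{3}\right) = \frac{2660}{3}$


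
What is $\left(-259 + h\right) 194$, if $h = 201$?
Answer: $-11252$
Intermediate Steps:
$\left(-259 + h\right) 194 = \left(-259 + 201\right) 194 = \left(-58\right) 194 = -11252$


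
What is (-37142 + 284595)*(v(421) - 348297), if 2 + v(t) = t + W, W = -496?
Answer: -86206191422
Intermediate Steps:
v(t) = -498 + t (v(t) = -2 + (t - 496) = -2 + (-496 + t) = -498 + t)
(-37142 + 284595)*(v(421) - 348297) = (-37142 + 284595)*((-498 + 421) - 348297) = 247453*(-77 - 348297) = 247453*(-348374) = -86206191422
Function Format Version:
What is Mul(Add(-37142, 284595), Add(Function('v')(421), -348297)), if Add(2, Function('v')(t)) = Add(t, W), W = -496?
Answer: -86206191422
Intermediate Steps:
Function('v')(t) = Add(-498, t) (Function('v')(t) = Add(-2, Add(t, -496)) = Add(-2, Add(-496, t)) = Add(-498, t))
Mul(Add(-37142, 284595), Add(Function('v')(421), -348297)) = Mul(Add(-37142, 284595), Add(Add(-498, 421), -348297)) = Mul(247453, Add(-77, -348297)) = Mul(247453, -348374) = -86206191422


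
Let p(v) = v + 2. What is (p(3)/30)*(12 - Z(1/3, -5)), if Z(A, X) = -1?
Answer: 13/6 ≈ 2.1667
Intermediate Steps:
p(v) = 2 + v
(p(3)/30)*(12 - Z(1/3, -5)) = ((2 + 3)/30)*(12 - 1*(-1)) = ((1/30)*5)*(12 + 1) = (⅙)*13 = 13/6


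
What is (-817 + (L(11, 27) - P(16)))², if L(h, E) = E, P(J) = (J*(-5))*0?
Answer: 624100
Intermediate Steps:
P(J) = 0 (P(J) = -5*J*0 = 0)
(-817 + (L(11, 27) - P(16)))² = (-817 + (27 - 1*0))² = (-817 + (27 + 0))² = (-817 + 27)² = (-790)² = 624100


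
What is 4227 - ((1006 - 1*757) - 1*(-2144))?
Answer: 1834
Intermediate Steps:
4227 - ((1006 - 1*757) - 1*(-2144)) = 4227 - ((1006 - 757) + 2144) = 4227 - (249 + 2144) = 4227 - 1*2393 = 4227 - 2393 = 1834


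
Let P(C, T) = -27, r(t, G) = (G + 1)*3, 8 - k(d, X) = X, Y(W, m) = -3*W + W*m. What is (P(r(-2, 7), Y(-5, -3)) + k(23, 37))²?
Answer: 3136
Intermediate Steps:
k(d, X) = 8 - X
r(t, G) = 3 + 3*G (r(t, G) = (1 + G)*3 = 3 + 3*G)
(P(r(-2, 7), Y(-5, -3)) + k(23, 37))² = (-27 + (8 - 1*37))² = (-27 + (8 - 37))² = (-27 - 29)² = (-56)² = 3136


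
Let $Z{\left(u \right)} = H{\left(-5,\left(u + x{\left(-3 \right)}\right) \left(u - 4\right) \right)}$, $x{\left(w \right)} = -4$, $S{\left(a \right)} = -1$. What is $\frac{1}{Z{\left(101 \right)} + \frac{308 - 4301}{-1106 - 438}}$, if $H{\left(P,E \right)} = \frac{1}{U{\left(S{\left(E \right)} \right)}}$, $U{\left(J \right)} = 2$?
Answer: $\frac{1544}{4765} \approx 0.32403$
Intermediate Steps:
$H{\left(P,E \right)} = \frac{1}{2}$
$Z{\left(u \right)} = \frac{1}{2}$
$\frac{1}{Z{\left(101 \right)} + \frac{308 - 4301}{-1106 - 438}} = \frac{1}{\frac{1}{2} + \frac{308 - 4301}{-1106 - 438}} = \frac{1}{\frac{1}{2} - \frac{3993}{-1544}} = \frac{1}{\frac{1}{2} - - \frac{3993}{1544}} = \frac{1}{\frac{1}{2} + \frac{3993}{1544}} = \frac{1}{\frac{4765}{1544}} = \frac{1544}{4765}$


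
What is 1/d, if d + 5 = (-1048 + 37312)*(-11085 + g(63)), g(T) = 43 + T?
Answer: -1/398142461 ≈ -2.5117e-9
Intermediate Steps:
d = -398142461 (d = -5 + (-1048 + 37312)*(-11085 + (43 + 63)) = -5 + 36264*(-11085 + 106) = -5 + 36264*(-10979) = -5 - 398142456 = -398142461)
1/d = 1/(-398142461) = -1/398142461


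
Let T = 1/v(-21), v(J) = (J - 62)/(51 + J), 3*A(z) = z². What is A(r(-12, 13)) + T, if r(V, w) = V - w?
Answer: 51785/249 ≈ 207.97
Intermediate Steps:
A(z) = z²/3
v(J) = (-62 + J)/(51 + J)
T = -30/83 (T = 1/((-62 - 21)/(51 - 21)) = 1/(-83/30) = -30/83 ≈ -0.36145)
A(r(-12, 13)) + T = (-12 - 1*13)²/3 - 30/83 = (-12 - 13)²/3 - 30/83 = (⅓)*(-25)² - 30/83 = (⅓)*625 - 30/83 = 625/3 - 30/83 = 51785/249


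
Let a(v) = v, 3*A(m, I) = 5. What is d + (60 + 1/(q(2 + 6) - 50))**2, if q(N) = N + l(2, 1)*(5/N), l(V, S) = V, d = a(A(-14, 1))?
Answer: 286843373/79707 ≈ 3598.7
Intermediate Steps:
A(m, I) = 5/3 (A(m, I) = (1/3)*5 = 5/3)
d = 5/3 ≈ 1.6667
q(N) = N + 10/N (q(N) = N + 2*(5/N) = N + 10/N)
d + (60 + 1/(q(2 + 6) - 50))**2 = 5/3 + (60 + 1/(((2 + 6) + 10/(2 + 6)) - 50))**2 = 5/3 + (60 + 1/((8 + 10/8) - 50))**2 = 5/3 + (60 + 1/((8 + 10*(1/8)) - 50))**2 = 5/3 + (60 + 1/((8 + 5/4) - 50))**2 = 5/3 + (60 + 1/(37/4 - 50))**2 = 5/3 + (60 + 1/(-163/4))**2 = 5/3 + (60 - 4/163)**2 = 5/3 + (9776/163)**2 = 5/3 + 95570176/26569 = 286843373/79707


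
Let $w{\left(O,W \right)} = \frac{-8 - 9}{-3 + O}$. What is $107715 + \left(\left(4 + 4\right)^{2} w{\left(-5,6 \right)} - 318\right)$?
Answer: $107533$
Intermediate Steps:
$w{\left(O,W \right)} = - \frac{17}{-3 + O}$
$107715 + \left(\left(4 + 4\right)^{2} w{\left(-5,6 \right)} - 318\right) = 107715 - \left(318 - \left(4 + 4\right)^{2} \left(- \frac{17}{-3 - 5}\right)\right) = 107715 - \left(318 - 8^{2} \left(- \frac{17}{-8}\right)\right) = 107715 - \left(318 - 64 \left(\left(-17\right) \left(- \frac{1}{8}\right)\right)\right) = 107715 + \left(64 \cdot \frac{17}{8} - 318\right) = 107715 + \left(136 - 318\right) = 107715 - 182 = 107533$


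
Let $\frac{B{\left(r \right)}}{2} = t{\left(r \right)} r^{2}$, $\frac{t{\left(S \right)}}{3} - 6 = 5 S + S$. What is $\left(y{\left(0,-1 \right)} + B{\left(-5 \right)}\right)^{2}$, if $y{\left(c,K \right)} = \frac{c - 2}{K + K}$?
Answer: $12952801$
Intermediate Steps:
$t{\left(S \right)} = 18 + 18 S$ ($t{\left(S \right)} = 18 + 3 \left(5 S + S\right) = 18 + 3 \cdot 6 S = 18 + 18 S$)
$B{\left(r \right)} = 2 r^{2} \left(18 + 18 r\right)$ ($B{\left(r \right)} = 2 \left(18 + 18 r\right) r^{2} = 2 r^{2} \left(18 + 18 r\right)$)
$y{\left(c,K \right)} = \frac{-2 + c}{2 K}$
$\left(y{\left(0,-1 \right)} + B{\left(-5 \right)}\right)^{2} = \left(\frac{-2 + 0}{2 \left(-1\right)} + 36 \left(-5\right)^{2} \left(1 - 5\right)\right)^{2} = \left(\frac{1}{2} \left(-1\right) \left(-2\right) + 36 \cdot 25 \left(-4\right)\right)^{2} = \left(1 - 3600\right)^{2} = \left(-3599\right)^{2} = 12952801$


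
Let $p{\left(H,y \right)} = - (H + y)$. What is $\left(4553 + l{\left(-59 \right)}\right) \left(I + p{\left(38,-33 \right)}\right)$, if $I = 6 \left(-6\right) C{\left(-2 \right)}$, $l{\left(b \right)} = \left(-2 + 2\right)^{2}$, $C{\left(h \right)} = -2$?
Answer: $305051$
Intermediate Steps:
$l{\left(b \right)} = 0$ ($l{\left(b \right)} = 0^{2} = 0$)
$p{\left(H,y \right)} = - H - y$
$I = 72$ ($I = 6 \left(-6\right) \left(-2\right) = \left(-36\right) \left(-2\right) = 72$)
$\left(4553 + l{\left(-59 \right)}\right) \left(I + p{\left(38,-33 \right)}\right) = \left(4553 + 0\right) \left(72 - 5\right) = 4553 \left(72 + \left(-38 + 33\right)\right) = 4553 \left(72 - 5\right) = 4553 \cdot 67 = 305051$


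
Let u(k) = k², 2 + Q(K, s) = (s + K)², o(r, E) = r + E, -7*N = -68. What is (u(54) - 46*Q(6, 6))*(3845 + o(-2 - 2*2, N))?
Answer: -97418656/7 ≈ -1.3917e+7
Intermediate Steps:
N = 68/7 (N = -⅐*(-68) = 68/7 ≈ 9.7143)
o(r, E) = E + r
Q(K, s) = -2 + (K + s)² (Q(K, s) = -2 + (s + K)² = -2 + (K + s)²)
(u(54) - 46*Q(6, 6))*(3845 + o(-2 - 2*2, N)) = (54² - 46*(-2 + (6 + 6)²))*(3845 + (68/7 + (-2 - 2*2))) = (2916 - 46*(-2 + 12²))*(3845 + (68/7 + (-2 - 4))) = (2916 - 46*(-2 + 144))*(3845 + (68/7 - 6)) = (2916 - 46*142)*(3845 + 26/7) = (2916 - 6532)*(26941/7) = -3616*26941/7 = -97418656/7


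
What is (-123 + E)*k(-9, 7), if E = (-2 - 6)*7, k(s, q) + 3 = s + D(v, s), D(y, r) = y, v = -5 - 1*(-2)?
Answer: 2685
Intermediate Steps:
v = -3 (v = -5 + 2 = -3)
k(s, q) = -6 + s (k(s, q) = -3 + (s - 3) = -3 + (-3 + s) = -6 + s)
E = -56 (E = -8*7 = -56)
(-123 + E)*k(-9, 7) = (-123 - 56)*(-6 - 9) = -179*(-15) = 2685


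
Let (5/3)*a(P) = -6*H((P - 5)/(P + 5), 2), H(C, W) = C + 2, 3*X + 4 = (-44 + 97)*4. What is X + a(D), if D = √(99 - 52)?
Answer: 8308/165 + 18*√47/11 ≈ 61.570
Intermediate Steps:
D = √47 ≈ 6.8557
X = 208/3 (X = -4/3 + ((-44 + 97)*4)/3 = -4/3 + (53*4)/3 = -4/3 + (⅓)*212 = -4/3 + 212/3 = 208/3 ≈ 69.333)
H(C, W) = 2 + C
a(P) = -36/5 - 18*(-5 + P)/(5*(5 + P)) (a(P) = 3*(-6*(2 + (P - 5)/(P + 5)))/5 = 3*(-6*(2 + (-5 + P)/(5 + P)))/5 = 3*(-12 - 6*(-5 + P)/(5 + P))/5 = -36/5 - 18*(-5 + P)/(5*(5 + P)))
X + a(D) = 208/3 + 18*(-5 - 3*√47)/(5*(5 + √47))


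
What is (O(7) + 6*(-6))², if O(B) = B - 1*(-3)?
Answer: 676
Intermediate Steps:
O(B) = 3 + B (O(B) = B + 3 = 3 + B)
(O(7) + 6*(-6))² = ((3 + 7) + 6*(-6))² = (10 - 36)² = (-26)² = 676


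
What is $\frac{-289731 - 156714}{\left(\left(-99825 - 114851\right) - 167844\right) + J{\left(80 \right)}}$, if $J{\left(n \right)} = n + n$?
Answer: $\frac{89289}{76472} \approx 1.1676$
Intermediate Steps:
$J{\left(n \right)} = 2 n$
$\frac{-289731 - 156714}{\left(\left(-99825 - 114851\right) - 167844\right) + J{\left(80 \right)}} = \frac{-289731 - 156714}{\left(\left(-99825 - 114851\right) - 167844\right) + 2 \cdot 80} = - \frac{446445}{\left(-214676 - 167844\right) + 160} = - \frac{446445}{-382520 + 160} = - \frac{446445}{-382360} = \left(-446445\right) \left(- \frac{1}{382360}\right) = \frac{89289}{76472}$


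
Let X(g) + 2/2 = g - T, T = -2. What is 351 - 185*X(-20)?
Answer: 3866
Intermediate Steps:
X(g) = 1 + g (X(g) = -1 + (g - 1*(-2)) = -1 + (g + 2) = -1 + (2 + g) = 1 + g)
351 - 185*X(-20) = 351 - 185*(1 - 20) = 351 - 185*(-19) = 351 + 3515 = 3866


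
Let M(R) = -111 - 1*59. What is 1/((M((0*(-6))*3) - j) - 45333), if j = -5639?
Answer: -1/39864 ≈ -2.5085e-5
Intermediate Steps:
M(R) = -170 (M(R) = -111 - 59 = -170)
1/((M((0*(-6))*3) - j) - 45333) = 1/((-170 - 1*(-5639)) - 45333) = 1/((-170 + 5639) - 45333) = 1/(5469 - 45333) = 1/(-39864) = -1/39864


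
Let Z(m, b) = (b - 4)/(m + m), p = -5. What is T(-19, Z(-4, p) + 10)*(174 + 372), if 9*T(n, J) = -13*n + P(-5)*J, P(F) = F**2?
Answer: 382291/12 ≈ 31858.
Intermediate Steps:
Z(m, b) = (-4 + b)/(2*m) (Z(m, b) = (-4 + b)/((2*m)) = (-4 + b)*(1/(2*m)) = (-4 + b)/(2*m))
T(n, J) = -13*n/9 + 25*J/9 (T(n, J) = (-13*n + (-5)**2*J)/9 = (-13*n + 25*J)/9 = -13*n/9 + 25*J/9)
T(-19, Z(-4, p) + 10)*(174 + 372) = (-13/9*(-19) + 25*((1/2)*(-4 - 5)/(-4) + 10)/9)*(174 + 372) = (247/9 + 25*((1/2)*(-1/4)*(-9) + 10)/9)*546 = (247/9 + 25*(9/8 + 10)/9)*546 = (247/9 + (25/9)*(89/8))*546 = (247/9 + 2225/72)*546 = (4201/72)*546 = 382291/12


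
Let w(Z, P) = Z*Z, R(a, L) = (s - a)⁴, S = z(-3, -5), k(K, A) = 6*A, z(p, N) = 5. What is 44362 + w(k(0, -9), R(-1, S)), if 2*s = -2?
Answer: 47278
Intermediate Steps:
s = -1 (s = (½)*(-2) = -1)
S = 5
R(a, L) = (-1 - a)⁴
w(Z, P) = Z²
44362 + w(k(0, -9), R(-1, S)) = 44362 + (6*(-9))² = 44362 + (-54)² = 44362 + 2916 = 47278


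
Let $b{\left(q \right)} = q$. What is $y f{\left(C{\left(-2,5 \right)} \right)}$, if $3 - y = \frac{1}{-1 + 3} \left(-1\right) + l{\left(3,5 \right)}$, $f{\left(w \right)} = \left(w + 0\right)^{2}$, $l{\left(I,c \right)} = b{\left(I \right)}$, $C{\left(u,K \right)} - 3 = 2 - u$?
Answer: $\frac{49}{2} \approx 24.5$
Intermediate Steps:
$C{\left(u,K \right)} = 5 - u$ ($C{\left(u,K \right)} = 3 - \left(-2 + u\right) = 5 - u$)
$l{\left(I,c \right)} = I$
$f{\left(w \right)} = w^{2}$
$y = \frac{1}{2}$ ($y = 3 - \left(\frac{1}{-1 + 3} \left(-1\right) + 3\right) = 3 - \left(\frac{1}{2} \left(-1\right) + 3\right) = 3 - \left(- \frac{1}{2} + 3\right) = 3 - \frac{5}{2} = \frac{1}{2} \approx 0.5$)
$y f{\left(C{\left(-2,5 \right)} \right)} = \frac{\left(5 - -2\right)^{2}}{2} = \frac{\left(5 + 2\right)^{2}}{2} = \frac{7^{2}}{2} = \frac{1}{2} \cdot 49 = \frac{49}{2}$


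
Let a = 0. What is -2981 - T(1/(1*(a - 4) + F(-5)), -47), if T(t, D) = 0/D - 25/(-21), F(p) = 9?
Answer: -62626/21 ≈ -2982.2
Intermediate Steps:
T(t, D) = 25/21 (T(t, D) = 0 - 25*(-1/21) = 0 + 25/21 = 25/21)
-2981 - T(1/(1*(a - 4) + F(-5)), -47) = -2981 - 1*25/21 = -2981 - 25/21 = -62626/21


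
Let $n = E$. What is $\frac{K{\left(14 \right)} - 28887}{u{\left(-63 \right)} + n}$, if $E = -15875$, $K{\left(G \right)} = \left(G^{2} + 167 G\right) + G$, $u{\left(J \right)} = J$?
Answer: $\frac{26339}{15938} \approx 1.6526$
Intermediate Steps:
$K{\left(G \right)} = G^{2} + 168 G$
$n = -15875$
$\frac{K{\left(14 \right)} - 28887}{u{\left(-63 \right)} + n} = \frac{14 \left(168 + 14\right) - 28887}{-63 - 15875} = \frac{14 \cdot 182 - 28887}{-15938} = \left(2548 - 28887\right) \left(- \frac{1}{15938}\right) = \left(-26339\right) \left(- \frac{1}{15938}\right) = \frac{26339}{15938}$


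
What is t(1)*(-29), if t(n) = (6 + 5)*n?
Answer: -319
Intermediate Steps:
t(n) = 11*n
t(1)*(-29) = (11*1)*(-29) = 11*(-29) = -319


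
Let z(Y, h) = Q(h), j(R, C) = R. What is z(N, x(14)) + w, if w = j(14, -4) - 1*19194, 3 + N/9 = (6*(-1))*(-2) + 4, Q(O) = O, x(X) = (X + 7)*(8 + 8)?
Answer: -18844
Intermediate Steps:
x(X) = 112 + 16*X (x(X) = (7 + X)*16 = 112 + 16*X)
N = 117 (N = -27 + 9*((6*(-1))*(-2) + 4) = -27 + 9*(-6*(-2) + 4) = -27 + 9*(12 + 4) = -27 + 9*16 = -27 + 144 = 117)
w = -19180 (w = 14 - 1*19194 = 14 - 19194 = -19180)
z(Y, h) = h
z(N, x(14)) + w = (112 + 16*14) - 19180 = (112 + 224) - 19180 = 336 - 19180 = -18844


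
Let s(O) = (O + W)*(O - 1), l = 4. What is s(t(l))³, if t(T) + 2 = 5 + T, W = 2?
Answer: 157464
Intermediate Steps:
t(T) = 3 + T (t(T) = -2 + (5 + T) = 3 + T)
s(O) = (-1 + O)*(2 + O) (s(O) = (O + 2)*(O - 1) = (2 + O)*(-1 + O) = (-1 + O)*(2 + O))
s(t(l))³ = (-2 + (3 + 4) + (3 + 4)²)³ = (-2 + 7 + 7²)³ = (-2 + 7 + 49)³ = 54³ = 157464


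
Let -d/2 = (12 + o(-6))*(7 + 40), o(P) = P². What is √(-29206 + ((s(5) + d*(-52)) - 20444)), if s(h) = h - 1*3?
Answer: 4*√11561 ≈ 430.09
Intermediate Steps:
s(h) = -3 + h (s(h) = h - 3 = -3 + h)
d = -4512 (d = -2*(12 + (-6)²)*(7 + 40) = -2*(12 + 36)*47 = -96*47 = -2*2256 = -4512)
√(-29206 + ((s(5) + d*(-52)) - 20444)) = √(-29206 + (((-3 + 5) - 4512*(-52)) - 20444)) = √(-29206 + ((2 + 234624) - 20444)) = √(-29206 + (234626 - 20444)) = √(-29206 + 214182) = √184976 = 4*√11561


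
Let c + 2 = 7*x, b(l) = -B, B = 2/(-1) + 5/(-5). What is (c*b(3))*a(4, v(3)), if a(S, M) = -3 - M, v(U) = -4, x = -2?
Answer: -48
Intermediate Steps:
B = -3 (B = 2*(-1) + 5*(-1/5) = -2 - 1 = -3)
b(l) = 3 (b(l) = -1*(-3) = 3)
c = -16 (c = -2 + 7*(-2) = -2 - 14 = -16)
(c*b(3))*a(4, v(3)) = (-16*3)*(-3 - 1*(-4)) = -48*(-3 + 4) = -48*1 = -48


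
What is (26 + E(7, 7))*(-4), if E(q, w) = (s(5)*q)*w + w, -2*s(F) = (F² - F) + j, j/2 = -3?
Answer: 1240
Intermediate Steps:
j = -6 (j = 2*(-3) = -6)
s(F) = 3 + F/2 - F²/2 (s(F) = -((F² - F) - 6)/2 = -(-6 + F² - F)/2 = 3 + F/2 - F²/2)
E(q, w) = w - 7*q*w (E(q, w) = ((3 + (½)*5 - ½*5²)*q)*w + w = ((3 + 5/2 - ½*25)*q)*w + w = ((3 + 5/2 - 25/2)*q)*w + w = (-7*q)*w + w = -7*q*w + w = w - 7*q*w)
(26 + E(7, 7))*(-4) = (26 + 7*(1 - 7*7))*(-4) = (26 + 7*(1 - 49))*(-4) = (26 + 7*(-48))*(-4) = (26 - 336)*(-4) = -310*(-4) = 1240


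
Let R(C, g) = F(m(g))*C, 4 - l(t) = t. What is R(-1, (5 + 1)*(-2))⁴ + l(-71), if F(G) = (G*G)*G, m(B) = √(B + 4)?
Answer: 262219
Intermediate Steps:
m(B) = √(4 + B)
F(G) = G³ (F(G) = G²*G = G³)
l(t) = 4 - t
R(C, g) = C*(4 + g)^(3/2) (R(C, g) = (√(4 + g))³*C = (4 + g)^(3/2)*C = C*(4 + g)^(3/2))
R(-1, (5 + 1)*(-2))⁴ + l(-71) = (-(4 + (5 + 1)*(-2))^(3/2))⁴ + (4 - 1*(-71)) = (-(4 + 6*(-2))^(3/2))⁴ + (4 + 71) = (-(4 - 12)^(3/2))⁴ + 75 = (-(-8)^(3/2))⁴ + 75 = (-(-16)*I*√2)⁴ + 75 = (16*I*√2)⁴ + 75 = 262144 + 75 = 262219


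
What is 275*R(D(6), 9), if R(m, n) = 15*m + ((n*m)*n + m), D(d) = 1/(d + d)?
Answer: 26675/12 ≈ 2222.9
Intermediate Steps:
D(d) = 1/(2*d)
R(m, n) = 16*m + m*n**2 (R(m, n) = 15*m + ((m*n)*n + m) = 15*m + (m*n**2 + m) = 15*m + (m + m*n**2) = 16*m + m*n**2)
275*R(D(6), 9) = 275*(((1/2)/6)*(16 + 9**2)) = 275*(((1/2)*(1/6))*(16 + 81)) = 275*((1/12)*97) = 275*(97/12) = 26675/12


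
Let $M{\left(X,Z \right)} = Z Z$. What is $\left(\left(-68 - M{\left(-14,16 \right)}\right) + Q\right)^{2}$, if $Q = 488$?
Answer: $26896$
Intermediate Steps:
$M{\left(X,Z \right)} = Z^{2}$
$\left(\left(-68 - M{\left(-14,16 \right)}\right) + Q\right)^{2} = \left(\left(-68 - 16^{2}\right) + 488\right)^{2} = \left(\left(-68 - 256\right) + 488\right)^{2} = \left(-324 + 488\right)^{2} = 164^{2} = 26896$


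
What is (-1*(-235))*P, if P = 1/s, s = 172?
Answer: 235/172 ≈ 1.3663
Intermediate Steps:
P = 1/172 ≈ 0.0058140
(-1*(-235))*P = -1*(-235)*(1/172) = 235*(1/172) = 235/172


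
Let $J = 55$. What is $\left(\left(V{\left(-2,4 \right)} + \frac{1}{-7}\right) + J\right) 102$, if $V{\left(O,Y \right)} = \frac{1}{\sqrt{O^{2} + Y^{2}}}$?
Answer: $\frac{39168}{7} + \frac{51 \sqrt{5}}{5} \approx 5618.2$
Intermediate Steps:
$V{\left(O,Y \right)} = \frac{1}{\sqrt{O^{2} + Y^{2}}}$
$\left(\left(V{\left(-2,4 \right)} + \frac{1}{-7}\right) + J\right) 102 = \left(\left(\frac{1}{\sqrt{\left(-2\right)^{2} + 4^{2}}} + \frac{1}{-7}\right) + 55\right) 102 = \left(\left(\frac{1}{\sqrt{4 + 16}} - \frac{1}{7}\right) + 55\right) 102 = \left(\left(\frac{1}{\sqrt{20}} - \frac{1}{7}\right) + 55\right) 102 = \left(\left(\frac{\sqrt{5}}{10} - \frac{1}{7}\right) + 55\right) 102 = \left(\left(- \frac{1}{7} + \frac{\sqrt{5}}{10}\right) + 55\right) 102 = \left(\frac{384}{7} + \frac{\sqrt{5}}{10}\right) 102 = \frac{39168}{7} + \frac{51 \sqrt{5}}{5}$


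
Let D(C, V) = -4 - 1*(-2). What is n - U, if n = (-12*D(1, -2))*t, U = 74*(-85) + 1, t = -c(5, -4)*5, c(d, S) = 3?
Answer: 5929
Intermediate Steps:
D(C, V) = -2 (D(C, V) = -4 + 2 = -2)
t = -15 (t = -1*3*5 = -3*5 = -15)
U = -6289 (U = -6290 + 1 = -6289)
n = -360 (n = -12*(-2)*(-15) = 24*(-15) = -360)
n - U = -360 - 1*(-6289) = -360 + 6289 = 5929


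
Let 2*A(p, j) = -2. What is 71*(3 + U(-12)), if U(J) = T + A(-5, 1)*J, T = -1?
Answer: 994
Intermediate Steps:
A(p, j) = -1 (A(p, j) = (½)*(-2) = -1)
U(J) = -1 - J
71*(3 + U(-12)) = 71*(3 + (-1 - 1*(-12))) = 71*(3 + (-1 + 12)) = 71*(3 + 11) = 71*14 = 994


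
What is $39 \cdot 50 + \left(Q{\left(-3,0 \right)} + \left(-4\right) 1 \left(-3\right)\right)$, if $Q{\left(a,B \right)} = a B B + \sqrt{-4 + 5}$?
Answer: $1963$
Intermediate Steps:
$Q{\left(a,B \right)} = 1 + a B^{2}$ ($Q{\left(a,B \right)} = B a B + \sqrt{1} = a B^{2} + 1 = 1 + a B^{2}$)
$39 \cdot 50 + \left(Q{\left(-3,0 \right)} + \left(-4\right) 1 \left(-3\right)\right) = 39 \cdot 50 + \left(\left(1 - 3 \cdot 0^{2}\right) + \left(-4\right) 1 \left(-3\right)\right) = 1950 + \left(\left(1 - 0\right) - -12\right) = 1950 + \left(\left(1 + 0\right) + 12\right) = 1950 + \left(1 + 12\right) = 1950 + 13 = 1963$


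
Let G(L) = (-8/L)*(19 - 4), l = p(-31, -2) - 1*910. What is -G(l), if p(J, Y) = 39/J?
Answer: -3720/28249 ≈ -0.13169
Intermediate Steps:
l = -28249/31 (l = 39/(-31) - 1*910 = 39*(-1/31) - 910 = -39/31 - 910 = -28249/31 ≈ -911.26)
G(L) = -120/L (G(L) = -8/L*15 = -120/L)
-G(l) = -(-120)/(-28249/31) = -(-120)*(-31)/28249 = -1*3720/28249 = -3720/28249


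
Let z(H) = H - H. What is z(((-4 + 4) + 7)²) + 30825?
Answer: 30825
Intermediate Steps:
z(H) = 0
z(((-4 + 4) + 7)²) + 30825 = 0 + 30825 = 30825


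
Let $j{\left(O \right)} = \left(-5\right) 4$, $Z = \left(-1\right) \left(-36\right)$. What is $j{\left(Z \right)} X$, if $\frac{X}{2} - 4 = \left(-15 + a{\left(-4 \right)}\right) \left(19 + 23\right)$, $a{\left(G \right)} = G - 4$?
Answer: $38480$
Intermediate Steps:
$Z = 36$
$a{\left(G \right)} = -4 + G$
$X = -1924$ ($X = 8 + 2 \left(-15 - 8\right) \left(19 + 23\right) = 8 + 2 \left(-15 - 8\right) 42 = 8 + 2 \left(\left(-23\right) 42\right) = 8 + 2 \left(-966\right) = 8 - 1932 = -1924$)
$j{\left(O \right)} = -20$
$j{\left(Z \right)} X = \left(-20\right) \left(-1924\right) = 38480$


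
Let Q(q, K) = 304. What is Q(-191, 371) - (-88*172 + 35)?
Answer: 15405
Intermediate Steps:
Q(-191, 371) - (-88*172 + 35) = 304 - (-88*172 + 35) = 304 - (-15136 + 35) = 304 - 1*(-15101) = 304 + 15101 = 15405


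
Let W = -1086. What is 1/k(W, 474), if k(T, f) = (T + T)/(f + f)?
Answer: -79/181 ≈ -0.43646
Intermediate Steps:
k(T, f) = T/f (k(T, f) = (2*T)/((2*f)) = (2*T)*(1/(2*f)) = T/f)
1/k(W, 474) = 1/(-1086/474) = 1/(-1086*1/474) = 1/(-181/79) = -79/181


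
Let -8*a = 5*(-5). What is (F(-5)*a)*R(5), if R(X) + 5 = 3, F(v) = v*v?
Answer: -625/4 ≈ -156.25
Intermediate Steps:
F(v) = v**2
R(X) = -2 (R(X) = -5 + 3 = -2)
a = 25/8 (a = -5*(-5)/8 = -1/8*(-25) = 25/8 ≈ 3.1250)
(F(-5)*a)*R(5) = ((-5)**2*(25/8))*(-2) = (25*(25/8))*(-2) = (625/8)*(-2) = -625/4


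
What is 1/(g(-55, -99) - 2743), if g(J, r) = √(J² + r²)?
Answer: -2743/7511223 - 11*√106/7511223 ≈ -0.00038026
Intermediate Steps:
1/(g(-55, -99) - 2743) = 1/(√((-55)² + (-99)²) - 2743) = 1/(√(3025 + 9801) - 2743) = 1/(√12826 - 2743) = 1/(11*√106 - 2743) = 1/(-2743 + 11*√106)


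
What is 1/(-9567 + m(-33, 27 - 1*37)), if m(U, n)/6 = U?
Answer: -1/9765 ≈ -0.00010241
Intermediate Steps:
m(U, n) = 6*U
1/(-9567 + m(-33, 27 - 1*37)) = 1/(-9567 + 6*(-33)) = 1/(-9567 - 198) = 1/(-9765) = -1/9765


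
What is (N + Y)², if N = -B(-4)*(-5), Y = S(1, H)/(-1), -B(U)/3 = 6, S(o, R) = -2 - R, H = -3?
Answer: 8281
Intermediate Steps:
B(U) = -18 (B(U) = -3*6 = -18)
Y = -1 (Y = (-2 - 1*(-3))/(-1) = (-2 + 3)*(-1) = 1*(-1) = -1)
N = -90 (N = -1*(-18)*(-5) = 18*(-5) = -90)
(N + Y)² = (-90 - 1)² = (-91)² = 8281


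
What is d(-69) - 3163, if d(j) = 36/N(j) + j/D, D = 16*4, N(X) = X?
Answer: -4658291/1472 ≈ -3164.6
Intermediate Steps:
D = 64
d(j) = 36/j + j/64
d(-69) - 3163 = (36/(-69) + (1/64)*(-69)) - 3163 = (36*(-1/69) - 69/64) - 3163 = (-12/23 - 69/64) - 3163 = -2355/1472 - 3163 = -4658291/1472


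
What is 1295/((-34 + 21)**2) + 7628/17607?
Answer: 24090197/2975583 ≈ 8.0960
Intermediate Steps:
1295/((-34 + 21)**2) + 7628/17607 = 1295/((-13)**2) + 7628*(1/17607) = 1295/169 + 7628/17607 = 24090197/2975583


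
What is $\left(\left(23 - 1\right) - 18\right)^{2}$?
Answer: $16$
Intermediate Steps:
$\left(\left(23 - 1\right) - 18\right)^{2} = \left(22 + \left(-31 + 13\right)\right)^{2} = \left(22 - 18\right)^{2} = 4^{2} = 16$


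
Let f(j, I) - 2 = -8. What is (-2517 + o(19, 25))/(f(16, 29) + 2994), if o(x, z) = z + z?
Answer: -2467/2988 ≈ -0.82564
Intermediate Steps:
o(x, z) = 2*z
f(j, I) = -6 (f(j, I) = 2 - 8 = -6)
(-2517 + o(19, 25))/(f(16, 29) + 2994) = (-2517 + 2*25)/(-6 + 2994) = (-2517 + 50)/2988 = -2467*1/2988 = -2467/2988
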